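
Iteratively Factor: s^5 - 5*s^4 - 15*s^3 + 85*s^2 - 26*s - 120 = (s - 3)*(s^4 - 2*s^3 - 21*s^2 + 22*s + 40) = (s - 3)*(s + 1)*(s^3 - 3*s^2 - 18*s + 40) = (s - 3)*(s - 2)*(s + 1)*(s^2 - s - 20) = (s - 3)*(s - 2)*(s + 1)*(s + 4)*(s - 5)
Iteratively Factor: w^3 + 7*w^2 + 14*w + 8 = (w + 1)*(w^2 + 6*w + 8) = (w + 1)*(w + 4)*(w + 2)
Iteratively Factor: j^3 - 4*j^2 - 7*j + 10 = (j + 2)*(j^2 - 6*j + 5) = (j - 5)*(j + 2)*(j - 1)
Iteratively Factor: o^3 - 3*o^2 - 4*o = (o - 4)*(o^2 + o) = (o - 4)*(o + 1)*(o)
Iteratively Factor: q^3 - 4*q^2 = (q - 4)*(q^2) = q*(q - 4)*(q)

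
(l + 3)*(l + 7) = l^2 + 10*l + 21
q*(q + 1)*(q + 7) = q^3 + 8*q^2 + 7*q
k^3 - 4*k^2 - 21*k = k*(k - 7)*(k + 3)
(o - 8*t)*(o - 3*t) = o^2 - 11*o*t + 24*t^2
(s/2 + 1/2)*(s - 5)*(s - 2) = s^3/2 - 3*s^2 + 3*s/2 + 5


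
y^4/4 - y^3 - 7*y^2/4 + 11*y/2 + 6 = (y/2 + 1/2)*(y/2 + 1)*(y - 4)*(y - 3)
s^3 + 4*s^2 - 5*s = s*(s - 1)*(s + 5)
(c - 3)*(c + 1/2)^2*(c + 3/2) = c^4 - c^3/2 - 23*c^2/4 - 39*c/8 - 9/8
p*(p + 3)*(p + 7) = p^3 + 10*p^2 + 21*p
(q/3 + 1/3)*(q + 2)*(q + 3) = q^3/3 + 2*q^2 + 11*q/3 + 2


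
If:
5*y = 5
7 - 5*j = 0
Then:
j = 7/5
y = 1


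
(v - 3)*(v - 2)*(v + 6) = v^3 + v^2 - 24*v + 36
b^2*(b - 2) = b^3 - 2*b^2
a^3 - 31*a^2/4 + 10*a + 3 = (a - 6)*(a - 2)*(a + 1/4)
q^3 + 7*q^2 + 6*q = q*(q + 1)*(q + 6)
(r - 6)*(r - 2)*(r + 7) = r^3 - r^2 - 44*r + 84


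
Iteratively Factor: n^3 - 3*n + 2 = (n - 1)*(n^2 + n - 2) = (n - 1)*(n + 2)*(n - 1)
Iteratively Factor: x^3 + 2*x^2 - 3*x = (x)*(x^2 + 2*x - 3) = x*(x + 3)*(x - 1)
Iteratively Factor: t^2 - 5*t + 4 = (t - 4)*(t - 1)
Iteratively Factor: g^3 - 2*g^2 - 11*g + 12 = (g - 1)*(g^2 - g - 12) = (g - 1)*(g + 3)*(g - 4)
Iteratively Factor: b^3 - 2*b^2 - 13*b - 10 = (b + 1)*(b^2 - 3*b - 10) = (b - 5)*(b + 1)*(b + 2)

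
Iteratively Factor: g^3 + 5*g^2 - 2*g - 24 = (g - 2)*(g^2 + 7*g + 12) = (g - 2)*(g + 3)*(g + 4)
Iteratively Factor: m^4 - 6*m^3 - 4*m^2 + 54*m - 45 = (m - 5)*(m^3 - m^2 - 9*m + 9) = (m - 5)*(m - 3)*(m^2 + 2*m - 3) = (m - 5)*(m - 3)*(m + 3)*(m - 1)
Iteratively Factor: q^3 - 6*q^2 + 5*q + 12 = (q - 3)*(q^2 - 3*q - 4) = (q - 4)*(q - 3)*(q + 1)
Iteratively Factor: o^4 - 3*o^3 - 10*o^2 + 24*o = (o + 3)*(o^3 - 6*o^2 + 8*o) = (o - 2)*(o + 3)*(o^2 - 4*o) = (o - 4)*(o - 2)*(o + 3)*(o)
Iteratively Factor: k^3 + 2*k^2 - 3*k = (k - 1)*(k^2 + 3*k) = (k - 1)*(k + 3)*(k)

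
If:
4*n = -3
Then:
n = -3/4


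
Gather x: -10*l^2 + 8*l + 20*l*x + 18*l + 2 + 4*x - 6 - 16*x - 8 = -10*l^2 + 26*l + x*(20*l - 12) - 12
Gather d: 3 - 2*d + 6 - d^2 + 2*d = 9 - d^2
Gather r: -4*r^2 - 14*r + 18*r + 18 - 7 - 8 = -4*r^2 + 4*r + 3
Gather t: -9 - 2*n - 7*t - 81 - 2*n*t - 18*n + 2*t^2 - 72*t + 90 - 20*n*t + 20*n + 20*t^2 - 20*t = 22*t^2 + t*(-22*n - 99)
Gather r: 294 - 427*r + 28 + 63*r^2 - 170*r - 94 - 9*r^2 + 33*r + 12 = 54*r^2 - 564*r + 240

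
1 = 1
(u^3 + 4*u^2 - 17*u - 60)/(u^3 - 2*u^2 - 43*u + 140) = (u^2 + 8*u + 15)/(u^2 + 2*u - 35)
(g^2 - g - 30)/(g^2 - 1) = (g^2 - g - 30)/(g^2 - 1)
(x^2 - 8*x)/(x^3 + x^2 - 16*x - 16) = x*(x - 8)/(x^3 + x^2 - 16*x - 16)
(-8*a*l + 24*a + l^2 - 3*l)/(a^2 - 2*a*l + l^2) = (-8*a*l + 24*a + l^2 - 3*l)/(a^2 - 2*a*l + l^2)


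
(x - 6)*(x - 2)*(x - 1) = x^3 - 9*x^2 + 20*x - 12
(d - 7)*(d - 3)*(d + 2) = d^3 - 8*d^2 + d + 42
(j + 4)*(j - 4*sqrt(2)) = j^2 - 4*sqrt(2)*j + 4*j - 16*sqrt(2)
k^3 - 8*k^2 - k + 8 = (k - 8)*(k - 1)*(k + 1)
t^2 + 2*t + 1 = (t + 1)^2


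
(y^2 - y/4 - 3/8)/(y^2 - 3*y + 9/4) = (8*y^2 - 2*y - 3)/(2*(4*y^2 - 12*y + 9))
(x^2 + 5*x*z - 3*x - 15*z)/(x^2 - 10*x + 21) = (x + 5*z)/(x - 7)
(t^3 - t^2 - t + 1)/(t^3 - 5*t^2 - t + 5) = (t - 1)/(t - 5)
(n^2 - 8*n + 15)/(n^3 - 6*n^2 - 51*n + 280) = (n - 3)/(n^2 - n - 56)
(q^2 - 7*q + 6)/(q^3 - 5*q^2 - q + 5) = (q - 6)/(q^2 - 4*q - 5)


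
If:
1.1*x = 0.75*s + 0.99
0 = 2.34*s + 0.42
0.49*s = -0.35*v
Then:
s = -0.18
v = 0.25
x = 0.78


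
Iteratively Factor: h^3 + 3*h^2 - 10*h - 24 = (h - 3)*(h^2 + 6*h + 8) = (h - 3)*(h + 4)*(h + 2)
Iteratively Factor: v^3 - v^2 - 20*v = (v)*(v^2 - v - 20) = v*(v - 5)*(v + 4)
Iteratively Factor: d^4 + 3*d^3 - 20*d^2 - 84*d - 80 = (d + 4)*(d^3 - d^2 - 16*d - 20) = (d - 5)*(d + 4)*(d^2 + 4*d + 4) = (d - 5)*(d + 2)*(d + 4)*(d + 2)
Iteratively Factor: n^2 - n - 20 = (n + 4)*(n - 5)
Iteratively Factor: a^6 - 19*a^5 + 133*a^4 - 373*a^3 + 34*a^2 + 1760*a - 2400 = (a + 2)*(a^5 - 21*a^4 + 175*a^3 - 723*a^2 + 1480*a - 1200) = (a - 4)*(a + 2)*(a^4 - 17*a^3 + 107*a^2 - 295*a + 300) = (a - 4)*(a - 3)*(a + 2)*(a^3 - 14*a^2 + 65*a - 100) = (a - 5)*(a - 4)*(a - 3)*(a + 2)*(a^2 - 9*a + 20) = (a - 5)*(a - 4)^2*(a - 3)*(a + 2)*(a - 5)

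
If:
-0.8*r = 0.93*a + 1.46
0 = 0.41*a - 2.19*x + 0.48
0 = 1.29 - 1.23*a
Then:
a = 1.05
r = -3.04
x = 0.42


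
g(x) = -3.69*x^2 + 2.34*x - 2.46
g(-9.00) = -322.41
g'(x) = 2.34 - 7.38*x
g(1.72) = -9.35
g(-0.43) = -4.15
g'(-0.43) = 5.51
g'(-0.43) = 5.51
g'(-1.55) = 13.78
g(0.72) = -2.69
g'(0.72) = -2.97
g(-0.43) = -4.15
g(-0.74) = -6.21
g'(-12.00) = 90.90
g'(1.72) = -10.35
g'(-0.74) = 7.80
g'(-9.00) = 68.76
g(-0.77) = -6.45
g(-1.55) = -14.95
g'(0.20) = 0.86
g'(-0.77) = 8.02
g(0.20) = -2.14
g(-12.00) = -561.90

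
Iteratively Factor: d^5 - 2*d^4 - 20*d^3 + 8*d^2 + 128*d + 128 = (d + 2)*(d^4 - 4*d^3 - 12*d^2 + 32*d + 64) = (d + 2)^2*(d^3 - 6*d^2 + 32) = (d - 4)*(d + 2)^2*(d^2 - 2*d - 8) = (d - 4)*(d + 2)^3*(d - 4)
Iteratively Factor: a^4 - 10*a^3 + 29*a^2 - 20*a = (a - 4)*(a^3 - 6*a^2 + 5*a) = (a - 5)*(a - 4)*(a^2 - a) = (a - 5)*(a - 4)*(a - 1)*(a)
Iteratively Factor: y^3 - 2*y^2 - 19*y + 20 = (y - 5)*(y^2 + 3*y - 4) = (y - 5)*(y + 4)*(y - 1)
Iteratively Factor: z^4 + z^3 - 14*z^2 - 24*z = (z)*(z^3 + z^2 - 14*z - 24) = z*(z + 3)*(z^2 - 2*z - 8) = z*(z + 2)*(z + 3)*(z - 4)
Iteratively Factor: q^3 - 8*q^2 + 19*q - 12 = (q - 4)*(q^2 - 4*q + 3) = (q - 4)*(q - 3)*(q - 1)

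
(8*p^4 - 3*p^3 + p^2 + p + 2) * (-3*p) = -24*p^5 + 9*p^4 - 3*p^3 - 3*p^2 - 6*p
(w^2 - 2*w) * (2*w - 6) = 2*w^3 - 10*w^2 + 12*w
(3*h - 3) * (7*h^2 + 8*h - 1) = 21*h^3 + 3*h^2 - 27*h + 3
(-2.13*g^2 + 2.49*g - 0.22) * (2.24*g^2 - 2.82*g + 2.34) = -4.7712*g^4 + 11.5842*g^3 - 12.4988*g^2 + 6.447*g - 0.5148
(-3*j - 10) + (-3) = -3*j - 13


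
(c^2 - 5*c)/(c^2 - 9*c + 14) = c*(c - 5)/(c^2 - 9*c + 14)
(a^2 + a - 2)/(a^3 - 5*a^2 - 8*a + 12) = 1/(a - 6)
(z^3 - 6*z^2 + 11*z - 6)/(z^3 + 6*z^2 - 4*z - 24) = (z^2 - 4*z + 3)/(z^2 + 8*z + 12)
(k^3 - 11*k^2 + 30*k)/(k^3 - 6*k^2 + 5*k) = (k - 6)/(k - 1)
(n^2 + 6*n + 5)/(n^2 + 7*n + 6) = (n + 5)/(n + 6)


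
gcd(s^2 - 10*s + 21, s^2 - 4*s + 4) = 1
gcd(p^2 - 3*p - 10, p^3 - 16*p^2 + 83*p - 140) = p - 5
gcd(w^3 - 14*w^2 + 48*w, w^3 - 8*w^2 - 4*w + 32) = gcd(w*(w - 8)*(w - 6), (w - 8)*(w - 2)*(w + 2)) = w - 8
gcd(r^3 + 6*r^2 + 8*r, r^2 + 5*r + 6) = r + 2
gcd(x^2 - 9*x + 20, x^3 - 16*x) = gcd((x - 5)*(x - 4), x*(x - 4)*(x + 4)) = x - 4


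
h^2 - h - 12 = (h - 4)*(h + 3)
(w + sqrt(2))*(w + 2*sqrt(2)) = w^2 + 3*sqrt(2)*w + 4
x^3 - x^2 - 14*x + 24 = (x - 3)*(x - 2)*(x + 4)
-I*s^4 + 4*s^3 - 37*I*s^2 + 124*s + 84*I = (s - 6*I)*(s + 2*I)*(s + 7*I)*(-I*s + 1)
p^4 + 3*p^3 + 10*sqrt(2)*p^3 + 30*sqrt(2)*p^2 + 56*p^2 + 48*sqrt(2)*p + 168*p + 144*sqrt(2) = (p + 3)*(p + 2*sqrt(2))^2*(p + 6*sqrt(2))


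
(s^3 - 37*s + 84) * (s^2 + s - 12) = s^5 + s^4 - 49*s^3 + 47*s^2 + 528*s - 1008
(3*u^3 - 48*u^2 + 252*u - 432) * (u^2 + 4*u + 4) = 3*u^5 - 36*u^4 + 72*u^3 + 384*u^2 - 720*u - 1728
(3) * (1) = 3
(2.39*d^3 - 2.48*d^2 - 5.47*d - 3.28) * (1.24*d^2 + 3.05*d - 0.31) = 2.9636*d^5 + 4.2143*d^4 - 15.0877*d^3 - 19.9819*d^2 - 8.3083*d + 1.0168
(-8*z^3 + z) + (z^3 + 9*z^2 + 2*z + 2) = -7*z^3 + 9*z^2 + 3*z + 2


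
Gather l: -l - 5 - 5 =-l - 10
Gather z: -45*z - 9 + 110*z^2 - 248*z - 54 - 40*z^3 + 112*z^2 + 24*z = -40*z^3 + 222*z^2 - 269*z - 63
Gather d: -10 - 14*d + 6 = -14*d - 4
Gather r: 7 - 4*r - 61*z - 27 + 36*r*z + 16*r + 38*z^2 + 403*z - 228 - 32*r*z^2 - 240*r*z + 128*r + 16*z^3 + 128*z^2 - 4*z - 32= r*(-32*z^2 - 204*z + 140) + 16*z^3 + 166*z^2 + 338*z - 280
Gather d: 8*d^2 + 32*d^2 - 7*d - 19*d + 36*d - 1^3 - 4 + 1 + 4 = 40*d^2 + 10*d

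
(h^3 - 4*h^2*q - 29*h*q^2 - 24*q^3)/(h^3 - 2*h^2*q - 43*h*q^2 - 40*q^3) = (h + 3*q)/(h + 5*q)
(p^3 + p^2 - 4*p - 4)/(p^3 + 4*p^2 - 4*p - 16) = (p + 1)/(p + 4)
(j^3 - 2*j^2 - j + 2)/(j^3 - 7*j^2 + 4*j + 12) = (j - 1)/(j - 6)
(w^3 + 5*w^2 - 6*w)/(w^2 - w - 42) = w*(w - 1)/(w - 7)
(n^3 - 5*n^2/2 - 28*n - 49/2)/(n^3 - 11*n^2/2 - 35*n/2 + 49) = (n + 1)/(n - 2)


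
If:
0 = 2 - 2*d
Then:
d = 1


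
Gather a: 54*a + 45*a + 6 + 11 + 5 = 99*a + 22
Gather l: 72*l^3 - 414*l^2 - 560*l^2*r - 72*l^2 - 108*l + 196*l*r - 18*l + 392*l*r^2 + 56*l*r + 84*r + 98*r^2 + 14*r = 72*l^3 + l^2*(-560*r - 486) + l*(392*r^2 + 252*r - 126) + 98*r^2 + 98*r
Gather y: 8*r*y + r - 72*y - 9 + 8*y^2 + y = r + 8*y^2 + y*(8*r - 71) - 9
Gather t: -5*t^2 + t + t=-5*t^2 + 2*t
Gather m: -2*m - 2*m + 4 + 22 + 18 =44 - 4*m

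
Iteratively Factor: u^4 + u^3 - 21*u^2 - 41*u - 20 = (u + 1)*(u^3 - 21*u - 20) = (u + 1)*(u + 4)*(u^2 - 4*u - 5) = (u - 5)*(u + 1)*(u + 4)*(u + 1)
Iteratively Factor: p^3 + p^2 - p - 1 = (p + 1)*(p^2 - 1) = (p - 1)*(p + 1)*(p + 1)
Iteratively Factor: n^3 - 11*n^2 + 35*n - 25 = (n - 5)*(n^2 - 6*n + 5) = (n - 5)^2*(n - 1)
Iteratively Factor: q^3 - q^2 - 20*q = (q - 5)*(q^2 + 4*q) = (q - 5)*(q + 4)*(q)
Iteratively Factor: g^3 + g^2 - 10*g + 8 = (g - 1)*(g^2 + 2*g - 8) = (g - 2)*(g - 1)*(g + 4)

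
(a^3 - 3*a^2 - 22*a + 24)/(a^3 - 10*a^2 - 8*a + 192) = (a - 1)/(a - 8)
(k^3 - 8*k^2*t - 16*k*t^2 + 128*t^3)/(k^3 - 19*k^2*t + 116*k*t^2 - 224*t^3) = (-k - 4*t)/(-k + 7*t)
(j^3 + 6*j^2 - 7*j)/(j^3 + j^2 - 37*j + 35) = j/(j - 5)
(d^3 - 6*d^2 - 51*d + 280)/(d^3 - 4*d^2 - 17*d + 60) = (d^2 - d - 56)/(d^2 + d - 12)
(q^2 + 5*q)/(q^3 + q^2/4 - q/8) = 8*(q + 5)/(8*q^2 + 2*q - 1)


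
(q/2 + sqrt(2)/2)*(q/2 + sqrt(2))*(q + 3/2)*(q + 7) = q^4/4 + 3*sqrt(2)*q^3/4 + 17*q^3/8 + 29*q^2/8 + 51*sqrt(2)*q^2/8 + 17*q/2 + 63*sqrt(2)*q/8 + 21/2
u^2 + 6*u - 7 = (u - 1)*(u + 7)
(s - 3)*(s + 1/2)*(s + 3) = s^3 + s^2/2 - 9*s - 9/2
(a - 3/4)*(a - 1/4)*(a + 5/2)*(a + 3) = a^4 + 9*a^3/2 + 35*a^2/16 - 207*a/32 + 45/32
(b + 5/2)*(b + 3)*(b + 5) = b^3 + 21*b^2/2 + 35*b + 75/2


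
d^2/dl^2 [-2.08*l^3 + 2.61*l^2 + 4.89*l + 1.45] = 5.22 - 12.48*l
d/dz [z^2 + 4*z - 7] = 2*z + 4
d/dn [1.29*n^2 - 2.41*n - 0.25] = 2.58*n - 2.41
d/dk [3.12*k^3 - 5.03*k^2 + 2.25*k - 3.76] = 9.36*k^2 - 10.06*k + 2.25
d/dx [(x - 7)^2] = 2*x - 14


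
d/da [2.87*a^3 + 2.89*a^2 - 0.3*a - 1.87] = 8.61*a^2 + 5.78*a - 0.3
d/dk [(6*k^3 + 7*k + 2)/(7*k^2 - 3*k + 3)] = (42*k^4 - 36*k^3 + 5*k^2 - 28*k + 27)/(49*k^4 - 42*k^3 + 51*k^2 - 18*k + 9)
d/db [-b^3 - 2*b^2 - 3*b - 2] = -3*b^2 - 4*b - 3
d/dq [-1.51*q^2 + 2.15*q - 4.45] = 2.15 - 3.02*q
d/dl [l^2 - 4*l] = 2*l - 4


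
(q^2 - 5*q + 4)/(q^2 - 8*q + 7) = (q - 4)/(q - 7)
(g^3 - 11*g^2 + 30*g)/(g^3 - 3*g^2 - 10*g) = (g - 6)/(g + 2)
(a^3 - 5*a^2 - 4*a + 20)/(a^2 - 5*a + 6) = (a^2 - 3*a - 10)/(a - 3)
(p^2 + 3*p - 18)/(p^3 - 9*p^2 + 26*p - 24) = (p + 6)/(p^2 - 6*p + 8)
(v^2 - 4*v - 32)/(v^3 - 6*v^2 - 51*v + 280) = (v + 4)/(v^2 + 2*v - 35)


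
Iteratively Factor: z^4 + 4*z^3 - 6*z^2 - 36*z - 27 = (z - 3)*(z^3 + 7*z^2 + 15*z + 9) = (z - 3)*(z + 3)*(z^2 + 4*z + 3) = (z - 3)*(z + 1)*(z + 3)*(z + 3)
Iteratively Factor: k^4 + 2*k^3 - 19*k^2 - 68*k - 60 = (k + 2)*(k^3 - 19*k - 30) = (k - 5)*(k + 2)*(k^2 + 5*k + 6) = (k - 5)*(k + 2)*(k + 3)*(k + 2)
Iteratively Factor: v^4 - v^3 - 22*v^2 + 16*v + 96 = (v + 4)*(v^3 - 5*v^2 - 2*v + 24) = (v - 4)*(v + 4)*(v^2 - v - 6) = (v - 4)*(v + 2)*(v + 4)*(v - 3)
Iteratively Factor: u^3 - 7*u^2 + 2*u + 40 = (u - 5)*(u^2 - 2*u - 8) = (u - 5)*(u + 2)*(u - 4)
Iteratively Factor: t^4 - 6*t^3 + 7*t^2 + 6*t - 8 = (t + 1)*(t^3 - 7*t^2 + 14*t - 8) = (t - 2)*(t + 1)*(t^2 - 5*t + 4) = (t - 4)*(t - 2)*(t + 1)*(t - 1)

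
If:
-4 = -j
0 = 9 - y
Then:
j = 4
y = 9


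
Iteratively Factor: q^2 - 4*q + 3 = (q - 1)*(q - 3)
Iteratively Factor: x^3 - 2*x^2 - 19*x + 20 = (x - 1)*(x^2 - x - 20) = (x - 5)*(x - 1)*(x + 4)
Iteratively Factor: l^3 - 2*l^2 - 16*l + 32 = (l - 2)*(l^2 - 16) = (l - 2)*(l + 4)*(l - 4)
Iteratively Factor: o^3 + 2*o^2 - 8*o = (o - 2)*(o^2 + 4*o) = o*(o - 2)*(o + 4)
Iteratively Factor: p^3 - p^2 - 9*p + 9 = (p - 1)*(p^2 - 9) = (p - 3)*(p - 1)*(p + 3)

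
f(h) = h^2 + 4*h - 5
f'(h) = 2*h + 4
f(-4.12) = -4.51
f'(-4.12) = -4.24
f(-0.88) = -7.75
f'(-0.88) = 2.24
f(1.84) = 5.75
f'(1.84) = 7.68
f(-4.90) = -0.59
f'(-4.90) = -5.80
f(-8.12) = 28.45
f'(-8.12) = -12.24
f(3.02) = 16.20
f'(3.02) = 10.04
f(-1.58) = -8.82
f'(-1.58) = 0.84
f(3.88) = 25.57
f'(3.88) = 11.76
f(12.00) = 187.00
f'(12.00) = 28.00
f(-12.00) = 91.00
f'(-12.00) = -20.00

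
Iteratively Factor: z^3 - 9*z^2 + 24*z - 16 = (z - 1)*(z^2 - 8*z + 16) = (z - 4)*(z - 1)*(z - 4)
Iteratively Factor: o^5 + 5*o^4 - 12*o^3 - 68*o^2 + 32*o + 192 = (o + 4)*(o^4 + o^3 - 16*o^2 - 4*o + 48) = (o - 2)*(o + 4)*(o^3 + 3*o^2 - 10*o - 24) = (o - 2)*(o + 2)*(o + 4)*(o^2 + o - 12) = (o - 3)*(o - 2)*(o + 2)*(o + 4)*(o + 4)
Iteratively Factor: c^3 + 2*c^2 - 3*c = (c)*(c^2 + 2*c - 3) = c*(c - 1)*(c + 3)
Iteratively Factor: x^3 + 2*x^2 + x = (x + 1)*(x^2 + x) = x*(x + 1)*(x + 1)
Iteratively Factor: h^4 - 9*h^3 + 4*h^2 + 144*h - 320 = (h - 4)*(h^3 - 5*h^2 - 16*h + 80) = (h - 4)*(h + 4)*(h^2 - 9*h + 20) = (h - 4)^2*(h + 4)*(h - 5)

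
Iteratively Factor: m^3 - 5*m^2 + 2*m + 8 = (m + 1)*(m^2 - 6*m + 8) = (m - 2)*(m + 1)*(m - 4)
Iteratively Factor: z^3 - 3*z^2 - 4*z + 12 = (z + 2)*(z^2 - 5*z + 6) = (z - 3)*(z + 2)*(z - 2)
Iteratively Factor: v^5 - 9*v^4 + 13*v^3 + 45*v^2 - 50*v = (v - 1)*(v^4 - 8*v^3 + 5*v^2 + 50*v) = (v - 1)*(v + 2)*(v^3 - 10*v^2 + 25*v) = (v - 5)*(v - 1)*(v + 2)*(v^2 - 5*v) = (v - 5)^2*(v - 1)*(v + 2)*(v)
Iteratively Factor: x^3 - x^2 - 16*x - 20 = (x - 5)*(x^2 + 4*x + 4) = (x - 5)*(x + 2)*(x + 2)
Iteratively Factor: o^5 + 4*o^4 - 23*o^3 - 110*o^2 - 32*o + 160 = (o - 5)*(o^4 + 9*o^3 + 22*o^2 - 32) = (o - 5)*(o + 4)*(o^3 + 5*o^2 + 2*o - 8) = (o - 5)*(o + 4)^2*(o^2 + o - 2) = (o - 5)*(o - 1)*(o + 4)^2*(o + 2)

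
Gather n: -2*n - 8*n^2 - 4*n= -8*n^2 - 6*n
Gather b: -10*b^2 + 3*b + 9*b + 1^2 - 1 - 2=-10*b^2 + 12*b - 2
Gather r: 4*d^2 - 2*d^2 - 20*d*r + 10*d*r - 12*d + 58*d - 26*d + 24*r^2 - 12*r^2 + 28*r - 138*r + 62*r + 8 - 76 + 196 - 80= 2*d^2 + 20*d + 12*r^2 + r*(-10*d - 48) + 48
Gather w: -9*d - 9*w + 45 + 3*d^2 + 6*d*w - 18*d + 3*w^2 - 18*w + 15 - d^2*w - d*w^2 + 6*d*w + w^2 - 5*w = 3*d^2 - 27*d + w^2*(4 - d) + w*(-d^2 + 12*d - 32) + 60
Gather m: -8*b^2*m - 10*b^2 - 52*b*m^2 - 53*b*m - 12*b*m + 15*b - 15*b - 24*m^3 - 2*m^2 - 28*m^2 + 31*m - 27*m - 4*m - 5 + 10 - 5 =-10*b^2 - 24*m^3 + m^2*(-52*b - 30) + m*(-8*b^2 - 65*b)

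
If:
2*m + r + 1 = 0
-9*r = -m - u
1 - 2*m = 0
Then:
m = 1/2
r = -2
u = -37/2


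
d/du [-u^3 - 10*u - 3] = -3*u^2 - 10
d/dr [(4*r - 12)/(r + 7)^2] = 4*(13 - r)/(r + 7)^3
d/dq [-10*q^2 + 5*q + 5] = 5 - 20*q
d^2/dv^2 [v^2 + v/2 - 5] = 2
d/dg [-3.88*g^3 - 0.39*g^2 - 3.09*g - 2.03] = -11.64*g^2 - 0.78*g - 3.09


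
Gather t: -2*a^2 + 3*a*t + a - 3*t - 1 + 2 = -2*a^2 + a + t*(3*a - 3) + 1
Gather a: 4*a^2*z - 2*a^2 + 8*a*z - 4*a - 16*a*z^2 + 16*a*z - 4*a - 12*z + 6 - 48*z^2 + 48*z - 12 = a^2*(4*z - 2) + a*(-16*z^2 + 24*z - 8) - 48*z^2 + 36*z - 6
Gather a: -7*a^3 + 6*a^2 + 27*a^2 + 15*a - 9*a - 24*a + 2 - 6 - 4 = -7*a^3 + 33*a^2 - 18*a - 8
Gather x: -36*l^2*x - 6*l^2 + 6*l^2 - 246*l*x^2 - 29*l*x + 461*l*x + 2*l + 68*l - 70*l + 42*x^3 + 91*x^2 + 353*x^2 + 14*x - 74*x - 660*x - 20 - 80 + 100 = 42*x^3 + x^2*(444 - 246*l) + x*(-36*l^2 + 432*l - 720)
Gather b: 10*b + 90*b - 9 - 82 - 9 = 100*b - 100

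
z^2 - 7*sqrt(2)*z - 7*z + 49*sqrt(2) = (z - 7)*(z - 7*sqrt(2))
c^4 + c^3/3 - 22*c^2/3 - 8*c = c*(c - 3)*(c + 4/3)*(c + 2)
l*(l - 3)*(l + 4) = l^3 + l^2 - 12*l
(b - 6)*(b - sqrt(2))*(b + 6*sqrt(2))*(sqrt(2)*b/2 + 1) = sqrt(2)*b^4/2 - 3*sqrt(2)*b^3 + 6*b^3 - 36*b^2 - sqrt(2)*b^2 - 12*b + 6*sqrt(2)*b + 72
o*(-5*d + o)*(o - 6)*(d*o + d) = -5*d^2*o^3 + 25*d^2*o^2 + 30*d^2*o + d*o^4 - 5*d*o^3 - 6*d*o^2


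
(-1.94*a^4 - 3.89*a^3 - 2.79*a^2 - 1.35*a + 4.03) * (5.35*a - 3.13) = -10.379*a^5 - 14.7393*a^4 - 2.7508*a^3 + 1.5102*a^2 + 25.786*a - 12.6139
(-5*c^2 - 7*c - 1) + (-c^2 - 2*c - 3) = -6*c^2 - 9*c - 4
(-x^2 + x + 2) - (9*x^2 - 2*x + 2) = -10*x^2 + 3*x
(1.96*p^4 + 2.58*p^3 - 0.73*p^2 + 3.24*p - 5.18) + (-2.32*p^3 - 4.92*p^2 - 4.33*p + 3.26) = 1.96*p^4 + 0.26*p^3 - 5.65*p^2 - 1.09*p - 1.92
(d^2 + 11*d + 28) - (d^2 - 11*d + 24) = 22*d + 4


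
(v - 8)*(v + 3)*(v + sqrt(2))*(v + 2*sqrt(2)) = v^4 - 5*v^3 + 3*sqrt(2)*v^3 - 15*sqrt(2)*v^2 - 20*v^2 - 72*sqrt(2)*v - 20*v - 96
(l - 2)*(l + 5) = l^2 + 3*l - 10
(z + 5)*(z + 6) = z^2 + 11*z + 30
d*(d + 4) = d^2 + 4*d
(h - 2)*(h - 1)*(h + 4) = h^3 + h^2 - 10*h + 8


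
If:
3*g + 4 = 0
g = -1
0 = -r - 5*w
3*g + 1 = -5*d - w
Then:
No Solution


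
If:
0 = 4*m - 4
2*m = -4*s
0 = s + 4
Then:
No Solution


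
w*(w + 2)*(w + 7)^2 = w^4 + 16*w^3 + 77*w^2 + 98*w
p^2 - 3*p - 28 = (p - 7)*(p + 4)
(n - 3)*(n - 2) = n^2 - 5*n + 6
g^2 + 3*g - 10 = (g - 2)*(g + 5)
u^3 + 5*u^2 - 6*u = u*(u - 1)*(u + 6)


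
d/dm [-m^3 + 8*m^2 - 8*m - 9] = -3*m^2 + 16*m - 8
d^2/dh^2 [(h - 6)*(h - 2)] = 2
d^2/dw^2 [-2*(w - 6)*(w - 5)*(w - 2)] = 52 - 12*w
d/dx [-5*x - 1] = -5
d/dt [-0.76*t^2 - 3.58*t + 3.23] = -1.52*t - 3.58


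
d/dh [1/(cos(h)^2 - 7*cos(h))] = (2*cos(h) - 7)*sin(h)/((cos(h) - 7)^2*cos(h)^2)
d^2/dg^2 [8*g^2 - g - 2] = 16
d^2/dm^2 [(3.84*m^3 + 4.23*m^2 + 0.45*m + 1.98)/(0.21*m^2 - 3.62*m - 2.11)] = (-4.44089209850063e-16*m^5 + 7.105427357601e-15*m^4 + 110.515782*m^3 + 187.753914*m^2 + 94.741578*m + 84.438486)/(0.009261*m^6 - 0.478926*m^5 + 7.976619*m^4 - 37.813796*m^3 - 80.146029*m^2 - 48.349806*m - 9.393931)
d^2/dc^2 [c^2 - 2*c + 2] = 2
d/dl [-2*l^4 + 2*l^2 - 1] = -8*l^3 + 4*l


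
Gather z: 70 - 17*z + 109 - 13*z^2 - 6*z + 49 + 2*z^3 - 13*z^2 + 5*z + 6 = 2*z^3 - 26*z^2 - 18*z + 234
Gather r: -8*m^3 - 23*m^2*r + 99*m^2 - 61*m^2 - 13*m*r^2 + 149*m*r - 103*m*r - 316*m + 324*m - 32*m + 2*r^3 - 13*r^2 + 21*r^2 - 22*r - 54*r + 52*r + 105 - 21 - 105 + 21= -8*m^3 + 38*m^2 - 24*m + 2*r^3 + r^2*(8 - 13*m) + r*(-23*m^2 + 46*m - 24)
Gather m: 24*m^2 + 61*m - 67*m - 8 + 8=24*m^2 - 6*m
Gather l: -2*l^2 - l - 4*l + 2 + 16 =-2*l^2 - 5*l + 18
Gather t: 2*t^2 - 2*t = 2*t^2 - 2*t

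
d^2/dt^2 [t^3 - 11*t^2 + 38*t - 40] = 6*t - 22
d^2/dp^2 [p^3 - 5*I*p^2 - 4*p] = 6*p - 10*I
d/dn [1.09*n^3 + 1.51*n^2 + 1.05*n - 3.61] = 3.27*n^2 + 3.02*n + 1.05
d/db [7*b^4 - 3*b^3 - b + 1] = 28*b^3 - 9*b^2 - 1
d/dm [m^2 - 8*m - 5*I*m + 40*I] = 2*m - 8 - 5*I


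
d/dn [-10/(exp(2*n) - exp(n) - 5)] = (20*exp(n) - 10)*exp(n)/(-exp(2*n) + exp(n) + 5)^2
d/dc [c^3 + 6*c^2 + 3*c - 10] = 3*c^2 + 12*c + 3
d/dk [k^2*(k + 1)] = k*(3*k + 2)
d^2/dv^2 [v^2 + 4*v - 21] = 2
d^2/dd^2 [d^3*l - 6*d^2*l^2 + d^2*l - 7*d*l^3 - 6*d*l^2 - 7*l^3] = 2*l*(3*d - 6*l + 1)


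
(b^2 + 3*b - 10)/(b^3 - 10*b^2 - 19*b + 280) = (b - 2)/(b^2 - 15*b + 56)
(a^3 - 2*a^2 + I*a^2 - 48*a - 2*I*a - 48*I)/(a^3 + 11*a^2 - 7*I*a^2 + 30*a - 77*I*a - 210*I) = (a^2 + a*(-8 + I) - 8*I)/(a^2 + a*(5 - 7*I) - 35*I)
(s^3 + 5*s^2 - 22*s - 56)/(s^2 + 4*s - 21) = (s^2 - 2*s - 8)/(s - 3)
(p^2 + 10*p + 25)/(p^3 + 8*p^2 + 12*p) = (p^2 + 10*p + 25)/(p*(p^2 + 8*p + 12))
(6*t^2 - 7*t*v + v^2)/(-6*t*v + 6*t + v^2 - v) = (-t + v)/(v - 1)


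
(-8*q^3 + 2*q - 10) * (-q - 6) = 8*q^4 + 48*q^3 - 2*q^2 - 2*q + 60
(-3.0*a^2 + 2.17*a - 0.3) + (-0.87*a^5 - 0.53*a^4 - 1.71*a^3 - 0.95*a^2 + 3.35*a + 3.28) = -0.87*a^5 - 0.53*a^4 - 1.71*a^3 - 3.95*a^2 + 5.52*a + 2.98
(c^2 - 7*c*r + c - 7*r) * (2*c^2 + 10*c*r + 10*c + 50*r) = 2*c^4 - 4*c^3*r + 12*c^3 - 70*c^2*r^2 - 24*c^2*r + 10*c^2 - 420*c*r^2 - 20*c*r - 350*r^2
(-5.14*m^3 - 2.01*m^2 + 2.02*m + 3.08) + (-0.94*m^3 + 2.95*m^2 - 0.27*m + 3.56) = -6.08*m^3 + 0.94*m^2 + 1.75*m + 6.64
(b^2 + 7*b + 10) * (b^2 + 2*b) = b^4 + 9*b^3 + 24*b^2 + 20*b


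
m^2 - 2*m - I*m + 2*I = (m - 2)*(m - I)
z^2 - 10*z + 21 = (z - 7)*(z - 3)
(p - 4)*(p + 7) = p^2 + 3*p - 28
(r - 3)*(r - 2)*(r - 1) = r^3 - 6*r^2 + 11*r - 6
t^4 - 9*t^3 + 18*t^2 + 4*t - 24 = (t - 6)*(t - 2)^2*(t + 1)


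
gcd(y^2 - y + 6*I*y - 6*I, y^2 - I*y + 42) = y + 6*I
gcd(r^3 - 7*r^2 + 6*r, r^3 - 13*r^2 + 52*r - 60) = r - 6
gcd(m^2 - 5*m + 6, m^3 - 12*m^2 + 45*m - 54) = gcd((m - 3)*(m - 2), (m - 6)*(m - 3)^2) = m - 3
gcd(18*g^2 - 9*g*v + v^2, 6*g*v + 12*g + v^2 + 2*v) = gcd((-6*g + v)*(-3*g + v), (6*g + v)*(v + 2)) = 1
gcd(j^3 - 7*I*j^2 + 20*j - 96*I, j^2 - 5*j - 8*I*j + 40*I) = j - 8*I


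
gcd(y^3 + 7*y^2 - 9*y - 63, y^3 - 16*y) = 1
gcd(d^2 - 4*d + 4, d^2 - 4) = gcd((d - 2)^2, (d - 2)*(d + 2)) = d - 2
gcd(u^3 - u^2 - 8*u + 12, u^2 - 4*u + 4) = u^2 - 4*u + 4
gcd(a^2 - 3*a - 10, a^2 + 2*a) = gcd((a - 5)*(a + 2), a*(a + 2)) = a + 2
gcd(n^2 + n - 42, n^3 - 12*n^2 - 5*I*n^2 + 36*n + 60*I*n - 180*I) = n - 6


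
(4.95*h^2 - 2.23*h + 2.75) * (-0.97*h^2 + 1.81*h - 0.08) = -4.8015*h^4 + 11.1226*h^3 - 7.0998*h^2 + 5.1559*h - 0.22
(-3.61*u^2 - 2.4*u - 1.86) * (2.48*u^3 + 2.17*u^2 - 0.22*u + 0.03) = -8.9528*u^5 - 13.7857*u^4 - 9.0266*u^3 - 3.6165*u^2 + 0.3372*u - 0.0558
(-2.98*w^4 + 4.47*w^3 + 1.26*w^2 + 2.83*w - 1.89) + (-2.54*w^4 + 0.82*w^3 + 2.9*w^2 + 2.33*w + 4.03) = -5.52*w^4 + 5.29*w^3 + 4.16*w^2 + 5.16*w + 2.14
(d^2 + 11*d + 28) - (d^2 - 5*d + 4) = 16*d + 24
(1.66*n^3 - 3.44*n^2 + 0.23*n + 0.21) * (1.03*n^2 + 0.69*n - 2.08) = 1.7098*n^5 - 2.3978*n^4 - 5.5895*n^3 + 7.5302*n^2 - 0.3335*n - 0.4368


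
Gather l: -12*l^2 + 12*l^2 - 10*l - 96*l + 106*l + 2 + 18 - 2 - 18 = 0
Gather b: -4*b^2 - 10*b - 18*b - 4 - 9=-4*b^2 - 28*b - 13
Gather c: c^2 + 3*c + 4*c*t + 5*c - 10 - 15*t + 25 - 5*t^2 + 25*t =c^2 + c*(4*t + 8) - 5*t^2 + 10*t + 15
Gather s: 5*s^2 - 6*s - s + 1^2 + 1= 5*s^2 - 7*s + 2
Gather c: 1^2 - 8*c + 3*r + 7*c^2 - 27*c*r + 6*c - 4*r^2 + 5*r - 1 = 7*c^2 + c*(-27*r - 2) - 4*r^2 + 8*r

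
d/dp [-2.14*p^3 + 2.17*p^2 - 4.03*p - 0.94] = -6.42*p^2 + 4.34*p - 4.03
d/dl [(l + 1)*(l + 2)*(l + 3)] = 3*l^2 + 12*l + 11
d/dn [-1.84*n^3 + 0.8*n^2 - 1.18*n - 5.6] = -5.52*n^2 + 1.6*n - 1.18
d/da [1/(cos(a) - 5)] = sin(a)/(cos(a) - 5)^2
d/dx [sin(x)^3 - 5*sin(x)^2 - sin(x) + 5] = (3*sin(x)^2 - 10*sin(x) - 1)*cos(x)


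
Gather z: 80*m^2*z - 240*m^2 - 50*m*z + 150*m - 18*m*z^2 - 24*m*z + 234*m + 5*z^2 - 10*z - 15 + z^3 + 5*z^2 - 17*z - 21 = -240*m^2 + 384*m + z^3 + z^2*(10 - 18*m) + z*(80*m^2 - 74*m - 27) - 36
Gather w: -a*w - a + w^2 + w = -a + w^2 + w*(1 - a)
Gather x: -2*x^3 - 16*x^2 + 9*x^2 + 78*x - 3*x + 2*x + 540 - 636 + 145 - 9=-2*x^3 - 7*x^2 + 77*x + 40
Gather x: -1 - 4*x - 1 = -4*x - 2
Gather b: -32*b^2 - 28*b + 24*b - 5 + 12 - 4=-32*b^2 - 4*b + 3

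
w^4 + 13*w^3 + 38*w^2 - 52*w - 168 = (w - 2)*(w + 2)*(w + 6)*(w + 7)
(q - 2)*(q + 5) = q^2 + 3*q - 10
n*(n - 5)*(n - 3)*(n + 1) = n^4 - 7*n^3 + 7*n^2 + 15*n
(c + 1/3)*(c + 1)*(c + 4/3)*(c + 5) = c^4 + 23*c^3/3 + 139*c^2/9 + 11*c + 20/9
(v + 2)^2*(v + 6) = v^3 + 10*v^2 + 28*v + 24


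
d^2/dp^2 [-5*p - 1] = 0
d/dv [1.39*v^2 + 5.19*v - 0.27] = 2.78*v + 5.19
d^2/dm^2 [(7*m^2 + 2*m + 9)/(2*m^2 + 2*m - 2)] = (-5*m^3 + 48*m^2 + 33*m + 27)/(m^6 + 3*m^5 - 5*m^3 + 3*m - 1)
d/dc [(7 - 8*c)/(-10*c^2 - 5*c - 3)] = (-80*c^2 + 140*c + 59)/(100*c^4 + 100*c^3 + 85*c^2 + 30*c + 9)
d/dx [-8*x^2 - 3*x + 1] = -16*x - 3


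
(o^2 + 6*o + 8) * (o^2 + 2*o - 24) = o^4 + 8*o^3 - 4*o^2 - 128*o - 192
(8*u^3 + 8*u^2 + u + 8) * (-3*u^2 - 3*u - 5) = -24*u^5 - 48*u^4 - 67*u^3 - 67*u^2 - 29*u - 40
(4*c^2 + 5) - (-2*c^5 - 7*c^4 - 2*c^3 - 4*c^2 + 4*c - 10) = 2*c^5 + 7*c^4 + 2*c^3 + 8*c^2 - 4*c + 15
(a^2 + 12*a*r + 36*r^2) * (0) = 0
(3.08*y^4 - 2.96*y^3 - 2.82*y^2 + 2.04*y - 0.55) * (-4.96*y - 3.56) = -15.2768*y^5 + 3.7168*y^4 + 24.5248*y^3 - 0.0792000000000002*y^2 - 4.5344*y + 1.958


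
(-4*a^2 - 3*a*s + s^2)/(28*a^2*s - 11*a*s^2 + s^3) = (a + s)/(s*(-7*a + s))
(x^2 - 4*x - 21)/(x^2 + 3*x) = (x - 7)/x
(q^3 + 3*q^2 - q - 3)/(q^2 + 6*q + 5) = (q^2 + 2*q - 3)/(q + 5)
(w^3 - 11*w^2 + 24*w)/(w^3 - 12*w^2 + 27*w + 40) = w*(w - 3)/(w^2 - 4*w - 5)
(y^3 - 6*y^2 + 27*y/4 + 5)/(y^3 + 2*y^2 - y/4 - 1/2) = (2*y^2 - 13*y + 20)/(2*y^2 + 3*y - 2)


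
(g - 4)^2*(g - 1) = g^3 - 9*g^2 + 24*g - 16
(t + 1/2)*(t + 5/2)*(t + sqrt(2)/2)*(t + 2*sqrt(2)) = t^4 + 3*t^3 + 5*sqrt(2)*t^3/2 + 13*t^2/4 + 15*sqrt(2)*t^2/2 + 25*sqrt(2)*t/8 + 6*t + 5/2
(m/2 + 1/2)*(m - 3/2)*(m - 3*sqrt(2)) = m^3/2 - 3*sqrt(2)*m^2/2 - m^2/4 - 3*m/4 + 3*sqrt(2)*m/4 + 9*sqrt(2)/4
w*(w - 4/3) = w^2 - 4*w/3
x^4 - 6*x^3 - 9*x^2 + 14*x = x*(x - 7)*(x - 1)*(x + 2)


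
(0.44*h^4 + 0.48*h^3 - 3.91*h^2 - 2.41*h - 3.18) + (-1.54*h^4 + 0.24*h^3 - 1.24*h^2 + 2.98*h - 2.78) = -1.1*h^4 + 0.72*h^3 - 5.15*h^2 + 0.57*h - 5.96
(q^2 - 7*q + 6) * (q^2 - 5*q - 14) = q^4 - 12*q^3 + 27*q^2 + 68*q - 84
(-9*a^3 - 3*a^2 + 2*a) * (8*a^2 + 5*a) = -72*a^5 - 69*a^4 + a^3 + 10*a^2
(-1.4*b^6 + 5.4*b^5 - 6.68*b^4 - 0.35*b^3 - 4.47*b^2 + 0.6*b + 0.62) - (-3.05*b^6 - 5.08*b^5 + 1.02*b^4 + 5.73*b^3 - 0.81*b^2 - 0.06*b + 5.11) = 1.65*b^6 + 10.48*b^5 - 7.7*b^4 - 6.08*b^3 - 3.66*b^2 + 0.66*b - 4.49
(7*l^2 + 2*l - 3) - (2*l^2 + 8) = 5*l^2 + 2*l - 11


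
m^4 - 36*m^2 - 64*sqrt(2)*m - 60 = (m - 5*sqrt(2))*(m + sqrt(2))^2*(m + 3*sqrt(2))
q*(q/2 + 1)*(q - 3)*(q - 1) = q^4/2 - q^3 - 5*q^2/2 + 3*q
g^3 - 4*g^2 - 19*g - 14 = (g - 7)*(g + 1)*(g + 2)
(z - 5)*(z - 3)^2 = z^3 - 11*z^2 + 39*z - 45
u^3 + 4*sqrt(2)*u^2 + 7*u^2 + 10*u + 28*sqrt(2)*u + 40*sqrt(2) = (u + 2)*(u + 5)*(u + 4*sqrt(2))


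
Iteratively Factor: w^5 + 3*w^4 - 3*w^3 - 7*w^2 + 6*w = (w - 1)*(w^4 + 4*w^3 + w^2 - 6*w) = (w - 1)^2*(w^3 + 5*w^2 + 6*w) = (w - 1)^2*(w + 3)*(w^2 + 2*w) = (w - 1)^2*(w + 2)*(w + 3)*(w)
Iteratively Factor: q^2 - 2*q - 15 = (q + 3)*(q - 5)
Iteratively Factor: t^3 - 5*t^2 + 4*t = (t - 1)*(t^2 - 4*t) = (t - 4)*(t - 1)*(t)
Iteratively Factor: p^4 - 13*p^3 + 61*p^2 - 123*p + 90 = (p - 3)*(p^3 - 10*p^2 + 31*p - 30) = (p - 3)^2*(p^2 - 7*p + 10) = (p - 5)*(p - 3)^2*(p - 2)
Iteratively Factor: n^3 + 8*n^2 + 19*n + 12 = (n + 1)*(n^2 + 7*n + 12) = (n + 1)*(n + 3)*(n + 4)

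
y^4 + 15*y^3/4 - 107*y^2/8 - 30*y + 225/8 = (y - 3)*(y - 3/4)*(y + 5/2)*(y + 5)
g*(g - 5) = g^2 - 5*g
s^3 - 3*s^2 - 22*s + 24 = (s - 6)*(s - 1)*(s + 4)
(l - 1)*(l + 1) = l^2 - 1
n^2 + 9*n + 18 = (n + 3)*(n + 6)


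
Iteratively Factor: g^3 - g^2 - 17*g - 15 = (g + 3)*(g^2 - 4*g - 5) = (g + 1)*(g + 3)*(g - 5)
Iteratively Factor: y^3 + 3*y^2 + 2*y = (y + 1)*(y^2 + 2*y) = (y + 1)*(y + 2)*(y)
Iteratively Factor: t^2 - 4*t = (t - 4)*(t)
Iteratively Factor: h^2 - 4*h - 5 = (h - 5)*(h + 1)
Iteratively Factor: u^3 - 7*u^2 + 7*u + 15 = (u + 1)*(u^2 - 8*u + 15) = (u - 5)*(u + 1)*(u - 3)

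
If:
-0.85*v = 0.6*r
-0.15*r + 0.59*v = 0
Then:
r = 0.00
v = 0.00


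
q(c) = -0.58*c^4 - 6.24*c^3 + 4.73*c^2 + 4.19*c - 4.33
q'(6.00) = -1114.09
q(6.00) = -1908.43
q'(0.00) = 4.19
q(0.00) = -4.33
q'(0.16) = 5.21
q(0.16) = -3.56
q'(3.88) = -376.44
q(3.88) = -412.80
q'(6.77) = -1509.63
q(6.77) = -2913.76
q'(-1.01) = -22.07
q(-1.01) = 2.09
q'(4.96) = -692.53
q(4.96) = -979.65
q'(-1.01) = -22.07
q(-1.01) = 2.09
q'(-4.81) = -216.24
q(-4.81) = 468.90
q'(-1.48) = -43.29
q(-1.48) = 17.28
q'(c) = -2.32*c^3 - 18.72*c^2 + 9.46*c + 4.19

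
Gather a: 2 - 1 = 1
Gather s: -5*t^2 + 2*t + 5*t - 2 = -5*t^2 + 7*t - 2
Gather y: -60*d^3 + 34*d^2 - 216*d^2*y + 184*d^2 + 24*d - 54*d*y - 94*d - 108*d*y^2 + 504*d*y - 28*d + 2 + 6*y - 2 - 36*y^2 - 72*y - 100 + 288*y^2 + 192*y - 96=-60*d^3 + 218*d^2 - 98*d + y^2*(252 - 108*d) + y*(-216*d^2 + 450*d + 126) - 196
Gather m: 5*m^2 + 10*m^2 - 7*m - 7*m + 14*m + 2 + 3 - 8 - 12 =15*m^2 - 15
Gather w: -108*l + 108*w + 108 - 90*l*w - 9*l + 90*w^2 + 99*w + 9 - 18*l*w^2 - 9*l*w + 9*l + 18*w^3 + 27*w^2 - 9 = -108*l + 18*w^3 + w^2*(117 - 18*l) + w*(207 - 99*l) + 108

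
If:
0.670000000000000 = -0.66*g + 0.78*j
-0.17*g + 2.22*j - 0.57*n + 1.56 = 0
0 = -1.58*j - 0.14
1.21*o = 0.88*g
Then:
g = -1.12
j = -0.09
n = 2.73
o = -0.81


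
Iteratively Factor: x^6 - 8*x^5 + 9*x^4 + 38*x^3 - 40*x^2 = (x - 4)*(x^5 - 4*x^4 - 7*x^3 + 10*x^2) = (x - 4)*(x + 2)*(x^4 - 6*x^3 + 5*x^2) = (x - 5)*(x - 4)*(x + 2)*(x^3 - x^2) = x*(x - 5)*(x - 4)*(x + 2)*(x^2 - x) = x^2*(x - 5)*(x - 4)*(x + 2)*(x - 1)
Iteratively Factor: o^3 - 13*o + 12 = (o + 4)*(o^2 - 4*o + 3) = (o - 3)*(o + 4)*(o - 1)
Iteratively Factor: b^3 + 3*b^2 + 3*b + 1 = (b + 1)*(b^2 + 2*b + 1) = (b + 1)^2*(b + 1)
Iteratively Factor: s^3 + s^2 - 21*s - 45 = (s + 3)*(s^2 - 2*s - 15) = (s + 3)^2*(s - 5)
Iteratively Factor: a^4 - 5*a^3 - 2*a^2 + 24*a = (a - 3)*(a^3 - 2*a^2 - 8*a) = a*(a - 3)*(a^2 - 2*a - 8) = a*(a - 3)*(a + 2)*(a - 4)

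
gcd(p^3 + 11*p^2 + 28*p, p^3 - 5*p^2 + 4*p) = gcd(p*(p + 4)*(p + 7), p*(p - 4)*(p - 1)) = p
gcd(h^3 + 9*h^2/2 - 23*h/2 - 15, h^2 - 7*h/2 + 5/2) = h - 5/2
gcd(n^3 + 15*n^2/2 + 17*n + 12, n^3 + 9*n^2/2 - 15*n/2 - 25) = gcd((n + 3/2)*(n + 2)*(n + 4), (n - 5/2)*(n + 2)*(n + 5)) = n + 2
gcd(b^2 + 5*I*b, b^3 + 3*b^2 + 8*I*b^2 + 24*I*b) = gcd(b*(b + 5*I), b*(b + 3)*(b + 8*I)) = b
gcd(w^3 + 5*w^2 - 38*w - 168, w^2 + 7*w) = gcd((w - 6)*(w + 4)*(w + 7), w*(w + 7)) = w + 7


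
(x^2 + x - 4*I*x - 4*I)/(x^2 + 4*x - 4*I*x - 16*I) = (x + 1)/(x + 4)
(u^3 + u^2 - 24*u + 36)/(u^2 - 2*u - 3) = (u^2 + 4*u - 12)/(u + 1)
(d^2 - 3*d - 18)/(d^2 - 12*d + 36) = (d + 3)/(d - 6)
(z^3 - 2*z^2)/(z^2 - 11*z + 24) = z^2*(z - 2)/(z^2 - 11*z + 24)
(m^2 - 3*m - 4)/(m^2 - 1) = (m - 4)/(m - 1)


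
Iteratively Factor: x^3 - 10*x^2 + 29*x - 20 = (x - 4)*(x^2 - 6*x + 5) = (x - 4)*(x - 1)*(x - 5)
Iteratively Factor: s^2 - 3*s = (s)*(s - 3)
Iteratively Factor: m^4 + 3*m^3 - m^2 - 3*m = (m + 1)*(m^3 + 2*m^2 - 3*m) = m*(m + 1)*(m^2 + 2*m - 3) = m*(m - 1)*(m + 1)*(m + 3)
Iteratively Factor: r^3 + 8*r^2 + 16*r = (r + 4)*(r^2 + 4*r) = r*(r + 4)*(r + 4)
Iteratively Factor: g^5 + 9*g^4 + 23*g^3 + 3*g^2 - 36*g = (g)*(g^4 + 9*g^3 + 23*g^2 + 3*g - 36) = g*(g + 3)*(g^3 + 6*g^2 + 5*g - 12) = g*(g + 3)*(g + 4)*(g^2 + 2*g - 3) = g*(g - 1)*(g + 3)*(g + 4)*(g + 3)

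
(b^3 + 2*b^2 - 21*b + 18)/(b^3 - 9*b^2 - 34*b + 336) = (b^2 - 4*b + 3)/(b^2 - 15*b + 56)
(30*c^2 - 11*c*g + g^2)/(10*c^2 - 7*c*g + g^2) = (6*c - g)/(2*c - g)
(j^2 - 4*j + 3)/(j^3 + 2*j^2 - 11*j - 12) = (j - 1)/(j^2 + 5*j + 4)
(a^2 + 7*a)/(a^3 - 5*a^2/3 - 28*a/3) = 3*(a + 7)/(3*a^2 - 5*a - 28)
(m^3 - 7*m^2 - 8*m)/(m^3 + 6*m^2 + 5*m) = (m - 8)/(m + 5)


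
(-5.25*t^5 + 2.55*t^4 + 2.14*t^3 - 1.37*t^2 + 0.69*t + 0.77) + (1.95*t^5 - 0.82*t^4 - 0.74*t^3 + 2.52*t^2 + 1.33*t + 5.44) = -3.3*t^5 + 1.73*t^4 + 1.4*t^3 + 1.15*t^2 + 2.02*t + 6.21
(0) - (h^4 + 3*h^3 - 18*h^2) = -h^4 - 3*h^3 + 18*h^2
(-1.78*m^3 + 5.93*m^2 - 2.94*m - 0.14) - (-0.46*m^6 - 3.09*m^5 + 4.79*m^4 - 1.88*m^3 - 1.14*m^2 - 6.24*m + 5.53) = 0.46*m^6 + 3.09*m^5 - 4.79*m^4 + 0.0999999999999999*m^3 + 7.07*m^2 + 3.3*m - 5.67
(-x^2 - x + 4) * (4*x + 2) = -4*x^3 - 6*x^2 + 14*x + 8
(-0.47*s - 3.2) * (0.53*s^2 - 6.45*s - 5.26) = -0.2491*s^3 + 1.3355*s^2 + 23.1122*s + 16.832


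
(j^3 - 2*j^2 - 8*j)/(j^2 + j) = (j^2 - 2*j - 8)/(j + 1)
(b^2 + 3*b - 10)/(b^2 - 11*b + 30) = (b^2 + 3*b - 10)/(b^2 - 11*b + 30)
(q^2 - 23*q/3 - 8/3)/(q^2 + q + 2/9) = 3*(q - 8)/(3*q + 2)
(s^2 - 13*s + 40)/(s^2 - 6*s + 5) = (s - 8)/(s - 1)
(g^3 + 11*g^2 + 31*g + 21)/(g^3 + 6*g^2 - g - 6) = (g^2 + 10*g + 21)/(g^2 + 5*g - 6)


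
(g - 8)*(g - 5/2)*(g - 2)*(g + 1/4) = g^4 - 49*g^3/4 + 303*g^2/8 - 119*g/4 - 10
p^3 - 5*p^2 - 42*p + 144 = (p - 8)*(p - 3)*(p + 6)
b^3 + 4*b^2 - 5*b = b*(b - 1)*(b + 5)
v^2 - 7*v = v*(v - 7)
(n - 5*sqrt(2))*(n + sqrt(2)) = n^2 - 4*sqrt(2)*n - 10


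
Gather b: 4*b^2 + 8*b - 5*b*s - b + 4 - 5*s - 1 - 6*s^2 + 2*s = 4*b^2 + b*(7 - 5*s) - 6*s^2 - 3*s + 3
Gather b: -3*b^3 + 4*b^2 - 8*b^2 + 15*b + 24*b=-3*b^3 - 4*b^2 + 39*b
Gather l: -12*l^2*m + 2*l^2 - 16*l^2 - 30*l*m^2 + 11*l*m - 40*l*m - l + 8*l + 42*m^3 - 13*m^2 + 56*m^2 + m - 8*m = l^2*(-12*m - 14) + l*(-30*m^2 - 29*m + 7) + 42*m^3 + 43*m^2 - 7*m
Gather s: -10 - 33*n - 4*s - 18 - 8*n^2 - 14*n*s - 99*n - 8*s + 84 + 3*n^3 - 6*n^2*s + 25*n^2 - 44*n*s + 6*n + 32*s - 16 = 3*n^3 + 17*n^2 - 126*n + s*(-6*n^2 - 58*n + 20) + 40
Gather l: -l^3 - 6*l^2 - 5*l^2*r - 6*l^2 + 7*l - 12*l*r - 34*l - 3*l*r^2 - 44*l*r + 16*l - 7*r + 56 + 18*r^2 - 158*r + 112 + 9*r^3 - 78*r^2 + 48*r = -l^3 + l^2*(-5*r - 12) + l*(-3*r^2 - 56*r - 11) + 9*r^3 - 60*r^2 - 117*r + 168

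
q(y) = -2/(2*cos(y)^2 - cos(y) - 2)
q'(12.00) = 1.26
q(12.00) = 1.41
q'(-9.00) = -11.72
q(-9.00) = -3.50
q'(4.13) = -7.49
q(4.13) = 2.37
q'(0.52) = -1.32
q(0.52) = 1.47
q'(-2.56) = -88.64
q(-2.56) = -8.62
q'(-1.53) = -0.40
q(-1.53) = 0.98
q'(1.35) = 0.05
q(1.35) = 0.94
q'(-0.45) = 1.38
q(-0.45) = 1.56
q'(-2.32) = -35.63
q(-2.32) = 5.11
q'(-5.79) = -1.35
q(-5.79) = 1.50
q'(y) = -2*(4*sin(y)*cos(y) - sin(y))/(2*cos(y)^2 - cos(y) - 2)^2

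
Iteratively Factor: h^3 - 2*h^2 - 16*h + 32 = (h + 4)*(h^2 - 6*h + 8) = (h - 2)*(h + 4)*(h - 4)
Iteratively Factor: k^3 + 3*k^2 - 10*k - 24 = (k - 3)*(k^2 + 6*k + 8) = (k - 3)*(k + 2)*(k + 4)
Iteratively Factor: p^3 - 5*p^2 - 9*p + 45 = (p - 3)*(p^2 - 2*p - 15) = (p - 3)*(p + 3)*(p - 5)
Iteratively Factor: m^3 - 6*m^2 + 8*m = (m - 2)*(m^2 - 4*m) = m*(m - 2)*(m - 4)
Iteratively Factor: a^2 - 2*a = (a)*(a - 2)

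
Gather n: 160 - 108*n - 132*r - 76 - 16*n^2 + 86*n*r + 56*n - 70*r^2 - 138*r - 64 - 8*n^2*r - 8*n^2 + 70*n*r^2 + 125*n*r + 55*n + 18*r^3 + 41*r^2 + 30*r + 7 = n^2*(-8*r - 24) + n*(70*r^2 + 211*r + 3) + 18*r^3 - 29*r^2 - 240*r + 27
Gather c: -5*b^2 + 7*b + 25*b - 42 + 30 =-5*b^2 + 32*b - 12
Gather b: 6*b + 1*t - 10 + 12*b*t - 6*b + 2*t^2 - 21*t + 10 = 12*b*t + 2*t^2 - 20*t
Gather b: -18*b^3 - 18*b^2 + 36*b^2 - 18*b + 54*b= -18*b^3 + 18*b^2 + 36*b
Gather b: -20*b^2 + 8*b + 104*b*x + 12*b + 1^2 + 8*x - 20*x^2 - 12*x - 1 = -20*b^2 + b*(104*x + 20) - 20*x^2 - 4*x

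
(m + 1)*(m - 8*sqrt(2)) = m^2 - 8*sqrt(2)*m + m - 8*sqrt(2)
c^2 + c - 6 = (c - 2)*(c + 3)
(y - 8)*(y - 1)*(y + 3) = y^3 - 6*y^2 - 19*y + 24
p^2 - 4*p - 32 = (p - 8)*(p + 4)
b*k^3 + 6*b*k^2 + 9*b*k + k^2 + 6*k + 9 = (k + 3)^2*(b*k + 1)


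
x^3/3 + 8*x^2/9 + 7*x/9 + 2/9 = (x/3 + 1/3)*(x + 2/3)*(x + 1)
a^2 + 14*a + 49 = (a + 7)^2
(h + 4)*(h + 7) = h^2 + 11*h + 28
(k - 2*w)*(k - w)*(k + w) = k^3 - 2*k^2*w - k*w^2 + 2*w^3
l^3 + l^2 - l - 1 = (l - 1)*(l + 1)^2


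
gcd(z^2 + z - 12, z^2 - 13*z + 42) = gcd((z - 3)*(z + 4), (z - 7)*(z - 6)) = 1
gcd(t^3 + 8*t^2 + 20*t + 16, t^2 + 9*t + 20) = t + 4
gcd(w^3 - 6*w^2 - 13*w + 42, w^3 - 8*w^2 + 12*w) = w - 2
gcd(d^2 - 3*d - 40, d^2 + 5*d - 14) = 1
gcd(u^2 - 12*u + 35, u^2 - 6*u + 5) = u - 5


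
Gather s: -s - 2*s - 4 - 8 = -3*s - 12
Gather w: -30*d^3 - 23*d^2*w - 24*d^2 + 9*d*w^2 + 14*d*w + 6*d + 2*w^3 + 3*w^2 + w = -30*d^3 - 24*d^2 + 6*d + 2*w^3 + w^2*(9*d + 3) + w*(-23*d^2 + 14*d + 1)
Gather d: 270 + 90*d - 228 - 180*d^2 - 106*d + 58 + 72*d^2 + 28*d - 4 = -108*d^2 + 12*d + 96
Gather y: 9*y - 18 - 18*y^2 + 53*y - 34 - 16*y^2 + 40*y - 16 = -34*y^2 + 102*y - 68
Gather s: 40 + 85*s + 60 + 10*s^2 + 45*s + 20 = 10*s^2 + 130*s + 120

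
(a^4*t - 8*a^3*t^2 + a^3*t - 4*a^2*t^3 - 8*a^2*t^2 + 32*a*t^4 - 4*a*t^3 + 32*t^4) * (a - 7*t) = a^5*t - 15*a^4*t^2 + a^4*t + 52*a^3*t^3 - 15*a^3*t^2 + 60*a^2*t^4 + 52*a^2*t^3 - 224*a*t^5 + 60*a*t^4 - 224*t^5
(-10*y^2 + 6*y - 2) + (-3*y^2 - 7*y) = -13*y^2 - y - 2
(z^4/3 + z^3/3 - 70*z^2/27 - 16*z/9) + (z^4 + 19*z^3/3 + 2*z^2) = 4*z^4/3 + 20*z^3/3 - 16*z^2/27 - 16*z/9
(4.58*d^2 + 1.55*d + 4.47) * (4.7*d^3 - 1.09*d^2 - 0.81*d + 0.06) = 21.526*d^5 + 2.2928*d^4 + 15.6097*d^3 - 5.853*d^2 - 3.5277*d + 0.2682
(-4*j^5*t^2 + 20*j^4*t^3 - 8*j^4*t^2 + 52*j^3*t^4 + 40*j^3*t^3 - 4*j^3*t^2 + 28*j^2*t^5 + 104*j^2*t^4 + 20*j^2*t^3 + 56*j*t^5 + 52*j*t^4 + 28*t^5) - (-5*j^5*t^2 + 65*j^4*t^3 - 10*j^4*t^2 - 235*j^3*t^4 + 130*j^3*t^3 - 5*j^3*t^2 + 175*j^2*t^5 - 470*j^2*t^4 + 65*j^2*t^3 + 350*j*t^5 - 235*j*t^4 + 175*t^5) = j^5*t^2 - 45*j^4*t^3 + 2*j^4*t^2 + 287*j^3*t^4 - 90*j^3*t^3 + j^3*t^2 - 147*j^2*t^5 + 574*j^2*t^4 - 45*j^2*t^3 - 294*j*t^5 + 287*j*t^4 - 147*t^5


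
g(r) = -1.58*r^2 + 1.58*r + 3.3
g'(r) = 1.58 - 3.16*r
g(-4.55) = -36.60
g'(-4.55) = 15.96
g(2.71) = -4.02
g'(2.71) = -6.98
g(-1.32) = -1.54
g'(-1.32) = 5.75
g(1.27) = 2.76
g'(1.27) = -2.43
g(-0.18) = 2.96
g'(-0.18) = 2.15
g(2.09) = -0.30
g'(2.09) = -5.02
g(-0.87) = 0.73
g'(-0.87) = 4.33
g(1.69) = 1.46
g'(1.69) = -3.76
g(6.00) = -44.10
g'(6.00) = -17.38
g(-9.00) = -138.90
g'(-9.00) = 30.02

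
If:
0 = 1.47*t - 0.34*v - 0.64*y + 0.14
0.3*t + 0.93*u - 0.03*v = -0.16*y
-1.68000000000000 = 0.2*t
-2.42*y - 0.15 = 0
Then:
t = -8.40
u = 1.57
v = -35.79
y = -0.06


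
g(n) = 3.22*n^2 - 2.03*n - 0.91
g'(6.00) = 36.61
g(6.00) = 102.83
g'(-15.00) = -98.63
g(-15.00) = 754.04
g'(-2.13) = -15.75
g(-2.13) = 18.02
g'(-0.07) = -2.48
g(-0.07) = -0.75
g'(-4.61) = -31.72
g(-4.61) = 76.88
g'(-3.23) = -22.83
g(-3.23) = 39.24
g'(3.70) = 21.80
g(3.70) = 35.66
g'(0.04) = -1.77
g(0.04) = -0.99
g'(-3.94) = -27.40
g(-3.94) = 57.07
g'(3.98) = 23.60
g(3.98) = 42.02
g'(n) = 6.44*n - 2.03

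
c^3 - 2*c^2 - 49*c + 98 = (c - 7)*(c - 2)*(c + 7)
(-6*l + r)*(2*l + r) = -12*l^2 - 4*l*r + r^2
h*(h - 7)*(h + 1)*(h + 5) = h^4 - h^3 - 37*h^2 - 35*h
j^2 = j^2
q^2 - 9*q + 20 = (q - 5)*(q - 4)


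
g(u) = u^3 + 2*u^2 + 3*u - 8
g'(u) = 3*u^2 + 4*u + 3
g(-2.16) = -15.23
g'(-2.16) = 8.36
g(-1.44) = -11.16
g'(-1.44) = 3.46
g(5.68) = 256.82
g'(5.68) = 122.51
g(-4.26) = -61.79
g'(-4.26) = 40.40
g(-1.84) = -12.98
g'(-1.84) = 5.80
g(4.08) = 105.45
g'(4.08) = 69.26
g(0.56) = -5.52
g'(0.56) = 6.18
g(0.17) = -7.43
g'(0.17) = 3.77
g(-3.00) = -26.00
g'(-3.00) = 18.00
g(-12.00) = -1484.00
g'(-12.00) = 387.00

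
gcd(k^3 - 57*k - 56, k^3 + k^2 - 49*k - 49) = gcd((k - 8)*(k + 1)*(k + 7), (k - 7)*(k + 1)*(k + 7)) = k^2 + 8*k + 7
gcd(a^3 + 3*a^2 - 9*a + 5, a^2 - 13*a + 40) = 1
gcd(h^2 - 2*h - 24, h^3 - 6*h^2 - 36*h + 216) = h - 6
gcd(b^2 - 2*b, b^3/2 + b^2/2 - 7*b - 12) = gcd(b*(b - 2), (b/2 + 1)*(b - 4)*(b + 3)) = 1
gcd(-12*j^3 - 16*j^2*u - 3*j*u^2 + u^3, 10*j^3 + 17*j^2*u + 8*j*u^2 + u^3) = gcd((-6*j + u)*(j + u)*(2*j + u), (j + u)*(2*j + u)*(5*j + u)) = 2*j^2 + 3*j*u + u^2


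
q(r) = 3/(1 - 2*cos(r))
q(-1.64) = 2.64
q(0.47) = -3.83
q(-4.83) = 3.92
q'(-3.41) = -0.19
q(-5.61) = -5.32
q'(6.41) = -0.78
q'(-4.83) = -10.17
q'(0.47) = -4.43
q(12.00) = -4.36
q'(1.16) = -135.72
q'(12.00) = 6.81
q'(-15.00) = 0.61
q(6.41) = -3.05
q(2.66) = 1.08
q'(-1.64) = 4.62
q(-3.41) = 1.02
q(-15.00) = 1.19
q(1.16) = 14.90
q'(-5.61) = -11.77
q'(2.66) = -0.36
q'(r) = -6*sin(r)/(1 - 2*cos(r))^2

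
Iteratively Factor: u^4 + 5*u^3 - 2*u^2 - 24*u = (u + 3)*(u^3 + 2*u^2 - 8*u) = (u + 3)*(u + 4)*(u^2 - 2*u) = u*(u + 3)*(u + 4)*(u - 2)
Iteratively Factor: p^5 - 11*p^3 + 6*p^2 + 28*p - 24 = (p - 1)*(p^4 + p^3 - 10*p^2 - 4*p + 24) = (p - 2)*(p - 1)*(p^3 + 3*p^2 - 4*p - 12) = (p - 2)*(p - 1)*(p + 3)*(p^2 - 4) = (p - 2)*(p - 1)*(p + 2)*(p + 3)*(p - 2)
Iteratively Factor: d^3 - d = (d + 1)*(d^2 - d) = d*(d + 1)*(d - 1)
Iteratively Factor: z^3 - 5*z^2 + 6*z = (z)*(z^2 - 5*z + 6) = z*(z - 3)*(z - 2)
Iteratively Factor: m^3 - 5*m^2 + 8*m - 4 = (m - 2)*(m^2 - 3*m + 2) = (m - 2)*(m - 1)*(m - 2)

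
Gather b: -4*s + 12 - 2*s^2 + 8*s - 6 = -2*s^2 + 4*s + 6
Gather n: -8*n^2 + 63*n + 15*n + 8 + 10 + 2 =-8*n^2 + 78*n + 20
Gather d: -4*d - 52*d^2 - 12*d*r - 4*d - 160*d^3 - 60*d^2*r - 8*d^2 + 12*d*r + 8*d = -160*d^3 + d^2*(-60*r - 60)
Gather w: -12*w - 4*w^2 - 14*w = -4*w^2 - 26*w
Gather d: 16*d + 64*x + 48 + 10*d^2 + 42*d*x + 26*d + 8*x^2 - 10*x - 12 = 10*d^2 + d*(42*x + 42) + 8*x^2 + 54*x + 36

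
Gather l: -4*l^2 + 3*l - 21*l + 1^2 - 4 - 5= -4*l^2 - 18*l - 8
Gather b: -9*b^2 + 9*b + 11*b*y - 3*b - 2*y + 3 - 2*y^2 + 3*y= -9*b^2 + b*(11*y + 6) - 2*y^2 + y + 3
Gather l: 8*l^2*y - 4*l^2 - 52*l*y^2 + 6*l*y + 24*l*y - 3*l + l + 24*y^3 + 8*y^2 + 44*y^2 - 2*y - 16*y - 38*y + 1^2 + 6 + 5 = l^2*(8*y - 4) + l*(-52*y^2 + 30*y - 2) + 24*y^3 + 52*y^2 - 56*y + 12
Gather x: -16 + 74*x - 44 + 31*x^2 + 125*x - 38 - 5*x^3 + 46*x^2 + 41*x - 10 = -5*x^3 + 77*x^2 + 240*x - 108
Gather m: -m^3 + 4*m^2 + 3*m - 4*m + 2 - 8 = -m^3 + 4*m^2 - m - 6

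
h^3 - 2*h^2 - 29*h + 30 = (h - 6)*(h - 1)*(h + 5)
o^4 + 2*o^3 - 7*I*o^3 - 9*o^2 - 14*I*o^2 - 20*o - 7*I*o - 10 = (o + 1)^2*(o - 5*I)*(o - 2*I)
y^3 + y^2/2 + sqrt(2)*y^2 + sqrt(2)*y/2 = y*(y + 1/2)*(y + sqrt(2))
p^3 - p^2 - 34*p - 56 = (p - 7)*(p + 2)*(p + 4)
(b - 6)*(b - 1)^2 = b^3 - 8*b^2 + 13*b - 6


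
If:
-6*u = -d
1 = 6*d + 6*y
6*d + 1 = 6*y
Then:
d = 0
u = 0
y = 1/6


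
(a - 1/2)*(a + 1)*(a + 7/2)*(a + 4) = a^4 + 8*a^3 + 69*a^2/4 + 13*a/4 - 7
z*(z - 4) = z^2 - 4*z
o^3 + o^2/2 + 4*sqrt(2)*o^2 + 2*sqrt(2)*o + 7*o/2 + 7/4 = (o + 1/2)*(o + sqrt(2)/2)*(o + 7*sqrt(2)/2)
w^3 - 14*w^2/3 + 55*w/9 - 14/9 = (w - 7/3)*(w - 2)*(w - 1/3)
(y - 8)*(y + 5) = y^2 - 3*y - 40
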